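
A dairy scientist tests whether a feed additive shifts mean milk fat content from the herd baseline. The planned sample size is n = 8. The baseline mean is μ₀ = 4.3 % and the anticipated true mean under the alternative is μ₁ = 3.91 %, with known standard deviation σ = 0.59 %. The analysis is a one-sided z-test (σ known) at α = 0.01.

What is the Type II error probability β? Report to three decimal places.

β ≈ 0.676

Standardized effect: d = |μ₁ − μ₀| / σ = |3.91 − 4.3| / 0.59 = 0.6610
Noncentrality parameter: δ = d·√n = 0.6610 × √8 = 1.8696
Critical value for a one-sided test at α = 0.01: z_α = 2.326.
Power = Φ(δ − 2.326) = Φ(-0.457) = 0.3239.
Type II error: β = 1 − power = 1 − 0.3239 = 0.6761.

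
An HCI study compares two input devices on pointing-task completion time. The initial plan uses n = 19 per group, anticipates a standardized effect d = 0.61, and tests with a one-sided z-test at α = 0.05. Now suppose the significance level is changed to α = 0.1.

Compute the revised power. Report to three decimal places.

δ = d·√(n/2) = 0.61 × √(19/2) = 1.8801 (unchanged). New critical value: z_{0.1} = 1.282.
Revised power = P(Z > 1.282 − δ) = Φ(0.599) = 0.7253.

Power ≈ 0.725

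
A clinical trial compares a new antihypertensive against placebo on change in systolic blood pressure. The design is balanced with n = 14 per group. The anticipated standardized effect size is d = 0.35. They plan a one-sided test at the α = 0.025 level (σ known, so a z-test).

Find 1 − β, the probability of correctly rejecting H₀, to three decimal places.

Noncentrality parameter: δ = d·√(n/2) = 0.35 × √(14/2) = 0.9260
Critical value for a one-sided test at α = 0.025: z_α = 1.960.
Power = Φ(δ − 1.960) = Φ(-1.034) = 0.1506.

Power ≈ 0.151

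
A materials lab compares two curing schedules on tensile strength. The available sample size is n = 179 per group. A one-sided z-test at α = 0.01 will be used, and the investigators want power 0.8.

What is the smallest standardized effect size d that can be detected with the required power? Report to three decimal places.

Need Φ(δ − 2.326) = 0.8, so δ = 2.326 + 0.842 = 3.168.
δ = d·√(n/2) ⇒ d = δ/√(n/2) = 3.168/√(179/2) = 0.3349.

d ≈ 0.335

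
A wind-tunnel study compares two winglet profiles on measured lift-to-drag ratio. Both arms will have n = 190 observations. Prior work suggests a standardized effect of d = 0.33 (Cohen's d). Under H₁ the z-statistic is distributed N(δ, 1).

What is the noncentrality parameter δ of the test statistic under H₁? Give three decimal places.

The noncentrality parameter scales effect size by the design's sample-size factor: δ = d·√(n/2) = 0.33 × √(190/2) = 3.2164

δ ≈ 3.216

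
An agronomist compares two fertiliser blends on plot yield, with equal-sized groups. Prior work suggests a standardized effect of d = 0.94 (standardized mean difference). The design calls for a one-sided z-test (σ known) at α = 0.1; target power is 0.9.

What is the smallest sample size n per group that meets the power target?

Set Φ(δ − 1.282) = 0.9; then δ − 1.282 = Φ⁻¹(0.9) = 1.282, giving δ = 2.563.
δ = d·√(n/2) ⇒ n = 2(δ/d)² = 2 × (2.563 / 0.94)² = 14.87.
Round up to the next whole unit.

n = 15 per group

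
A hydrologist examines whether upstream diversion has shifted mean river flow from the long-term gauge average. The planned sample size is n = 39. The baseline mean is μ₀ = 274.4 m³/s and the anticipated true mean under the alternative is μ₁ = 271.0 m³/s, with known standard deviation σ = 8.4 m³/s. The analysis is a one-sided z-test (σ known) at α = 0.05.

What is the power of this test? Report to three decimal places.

Standardized effect: d = |μ₁ − μ₀| / σ = |271.0 − 274.4| / 8.4 = 0.4048
Noncentrality parameter: δ = d·√n = 0.4048 × √39 = 2.5277
Critical value for a one-sided test at α = 0.05: z_α = 1.645.
Power = P(Z > 1.645 − δ) = Φ(0.883) = 0.8114.

Power ≈ 0.811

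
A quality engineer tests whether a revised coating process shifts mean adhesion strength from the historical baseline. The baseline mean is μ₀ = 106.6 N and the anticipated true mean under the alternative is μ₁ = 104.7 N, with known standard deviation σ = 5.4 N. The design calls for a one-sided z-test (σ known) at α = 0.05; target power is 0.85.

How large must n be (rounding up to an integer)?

Standardized effect: d = |μ₁ − μ₀| / σ = |104.7 − 106.6| / 5.4 = 0.3519
Set Φ(δ − 1.645) = 0.85; then δ − 1.645 = Φ⁻¹(0.85) = 1.036, giving δ = 2.681.
δ = d·√n ⇒ n = (δ/d)² = (2.681 / 0.3519)² = 58.07.
Round up to the next whole unit.

n = 59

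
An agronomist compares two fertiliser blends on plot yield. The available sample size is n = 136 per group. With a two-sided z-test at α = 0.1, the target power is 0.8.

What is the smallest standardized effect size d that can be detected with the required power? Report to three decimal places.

d ≈ 0.302

Required noncentrality: δ = z_{0.05} + z_{0.20} = 1.645 + 0.842 = 2.486.
(The second rejection-region term Φ(−δ − z_{α/2}) is negligible and dropped.)
δ = d·√(n/2) ⇒ d = δ/√(n/2) = 2.486/√(136/2) = 0.3015.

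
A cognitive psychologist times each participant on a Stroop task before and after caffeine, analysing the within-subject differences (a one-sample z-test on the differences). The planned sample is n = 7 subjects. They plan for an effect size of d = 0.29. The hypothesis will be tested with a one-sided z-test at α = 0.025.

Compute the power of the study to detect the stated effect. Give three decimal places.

Noncentrality parameter: δ = d·√n = 0.29 × √7 = 0.7673
One-sided α = 0.025 → critical value z_{0.025} = 1.960.
Power = P(Z > 1.960 − δ) = Φ(-1.193) = 0.1165.

Power ≈ 0.116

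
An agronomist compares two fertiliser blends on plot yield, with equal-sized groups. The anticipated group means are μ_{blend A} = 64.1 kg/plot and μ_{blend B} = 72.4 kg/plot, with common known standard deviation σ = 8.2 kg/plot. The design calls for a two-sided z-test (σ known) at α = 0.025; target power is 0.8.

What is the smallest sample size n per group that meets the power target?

Standardized effect: d = |μ_{blend A} − μ_{blend B}| / σ = |64.1 − 72.4| / 8.2 = 1.0122
For power 0.8 need Φ(δ − z_{0.0125}) = 0.8, so δ = z_{0.0125} + z_{0.20} = 2.241 + 0.842 = 3.083.
(The Φ(−δ − z_{α/2}) term is vanishingly small for δ > 0 and is dropped in the standard sample-size formula.)
δ = d·√(n/2) ⇒ n = 2(δ/d)² = 2 × (3.083 / 1.0122)² = 18.55.
Rounding up, n = 19 per group.

n = 19 per group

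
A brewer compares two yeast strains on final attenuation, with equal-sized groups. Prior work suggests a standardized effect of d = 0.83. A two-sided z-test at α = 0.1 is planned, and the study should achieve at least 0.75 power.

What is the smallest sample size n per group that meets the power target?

n = 16 per group

Set Φ(δ − 1.645) = 0.75; then δ − 1.645 = Φ⁻¹(0.75) = 0.674, giving δ = 2.319.
(The Φ(−δ − z_{α/2}) term is vanishingly small for δ > 0 and is dropped in the standard sample-size formula.)
δ = d·√(n/2) ⇒ n = 2(δ/d)² = 2 × (2.319 / 0.83)² = 15.62.
Rounding up, n = 16 per group.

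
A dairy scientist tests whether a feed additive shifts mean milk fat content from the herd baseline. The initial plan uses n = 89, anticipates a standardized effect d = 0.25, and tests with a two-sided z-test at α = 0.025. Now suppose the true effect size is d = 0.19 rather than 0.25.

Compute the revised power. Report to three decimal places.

Power ≈ 0.327

With d = 0.19: δ = d·√n = 0.19 × √89 = 1.7925. Critical value z_{0.0125} = 2.241.
Revised power = Φ(δ − 2.241) + Φ(−δ − 2.241) = Φ(-0.449) + Φ(-4.034) = 0.3267 + 0.0000 = 0.3268.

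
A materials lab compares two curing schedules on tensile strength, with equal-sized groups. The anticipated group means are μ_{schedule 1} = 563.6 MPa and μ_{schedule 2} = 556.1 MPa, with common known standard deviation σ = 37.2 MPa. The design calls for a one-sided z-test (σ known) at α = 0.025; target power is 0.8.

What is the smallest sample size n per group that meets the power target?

Standardized effect: d = |μ_{schedule 1} − μ_{schedule 2}| / σ = |563.6 − 556.1| / 37.2 = 0.2016
For power 0.8 need Φ(δ − z_{0.025}) = 0.8, so δ = z_{0.025} + z_{0.20} = 1.960 + 0.842 = 2.802.
δ = d·√(n/2) ⇒ n = 2(δ/d)² = 2 × (2.802 / 0.2016)² = 386.19.
Rounding up, n = 387 per group.

n = 387 per group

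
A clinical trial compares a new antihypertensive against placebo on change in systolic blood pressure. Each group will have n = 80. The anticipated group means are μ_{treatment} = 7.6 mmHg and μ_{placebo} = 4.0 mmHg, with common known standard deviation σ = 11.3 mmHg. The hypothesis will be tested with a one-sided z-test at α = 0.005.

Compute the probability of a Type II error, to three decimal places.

Standardized effect: d = |μ_{treatment} − μ_{placebo}| / σ = |7.6 − 4.0| / 11.3 = 0.3186
Noncentrality parameter: δ = d·√(n/2) = 0.3186 × √(80/2) = 2.0149
Critical value for a one-sided test at α = 0.005: z_α = 2.576.
Power = Φ(δ − 2.576) = Φ(-0.561) = 0.2874.
Type II error: β = 1 − power = 1 − 0.2874 = 0.7126.

β ≈ 0.713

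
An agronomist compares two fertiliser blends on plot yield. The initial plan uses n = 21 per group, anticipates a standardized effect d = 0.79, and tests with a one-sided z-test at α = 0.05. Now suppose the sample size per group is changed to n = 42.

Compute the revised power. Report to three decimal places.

With n = 42 per group: δ = d·√(n/2) = 0.79 × √(42/2) = 3.6202. Critical value z_{0.05} = 1.645.
Revised power = Φ(δ − 1.645) = Φ(1.975) = 0.9759.

Power ≈ 0.976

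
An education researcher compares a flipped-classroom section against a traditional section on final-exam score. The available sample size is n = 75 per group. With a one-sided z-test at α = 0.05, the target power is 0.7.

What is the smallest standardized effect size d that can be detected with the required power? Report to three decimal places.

d ≈ 0.354

Required noncentrality: δ = z_{0.05} + z_{0.30} = 1.645 + 0.524 = 2.169.
δ = d·√(n/2) ⇒ d = δ/√(n/2) = 2.169/√(75/2) = 0.3542.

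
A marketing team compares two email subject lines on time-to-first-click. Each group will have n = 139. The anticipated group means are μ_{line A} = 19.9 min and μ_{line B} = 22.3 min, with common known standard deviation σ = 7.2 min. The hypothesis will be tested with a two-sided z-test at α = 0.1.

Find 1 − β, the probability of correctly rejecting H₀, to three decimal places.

Standardized effect: d = |μ_{line A} − μ_{line B}| / σ = |19.9 − 22.3| / 7.2 = 0.3333
Noncentrality parameter: δ = d·√(n/2) = 0.3333 × √(139/2) = 2.7789
Critical value for a two-sided test at α = 0.1: z_{α/2} = 1.645.
Power = Φ(δ − 1.645) + Φ(−δ − 1.645) = Φ(1.134) + Φ(-4.424) = 0.8716 + 0.0000 = 0.8716.

Power ≈ 0.872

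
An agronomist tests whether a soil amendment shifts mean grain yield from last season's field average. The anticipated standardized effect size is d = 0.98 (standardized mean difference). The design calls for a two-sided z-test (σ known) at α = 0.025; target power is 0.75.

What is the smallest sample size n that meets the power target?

Set Φ(δ − 2.241) = 0.75; then δ − 2.241 = Φ⁻¹(0.75) = 0.674, giving δ = 2.916.
(Ignoring the negligible lower-tail rejection probability gives the usual closed-form inversion.)
δ = d·√n ⇒ n = (δ/d)² = (2.916 / 0.98)² = 8.85.
Round up to the next whole unit.

n = 9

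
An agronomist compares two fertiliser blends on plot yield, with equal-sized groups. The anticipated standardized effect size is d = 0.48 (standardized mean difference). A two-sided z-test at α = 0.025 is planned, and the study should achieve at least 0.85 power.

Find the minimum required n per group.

Set Φ(δ − 2.241) = 0.85; then δ − 2.241 = Φ⁻¹(0.85) = 1.036, giving δ = 3.278.
(Ignoring the negligible lower-tail rejection probability gives the usual closed-form inversion.)
δ = d·√(n/2) ⇒ n = 2(δ/d)² = 2 × (3.278 / 0.48)² = 93.27.
Rounding up, n = 94 per group.

n = 94 per group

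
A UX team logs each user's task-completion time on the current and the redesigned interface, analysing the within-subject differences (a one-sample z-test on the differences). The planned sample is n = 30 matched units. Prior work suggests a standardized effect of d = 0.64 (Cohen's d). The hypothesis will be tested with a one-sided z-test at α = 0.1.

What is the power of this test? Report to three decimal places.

Noncentrality parameter: δ = d·√n = 0.64 × √30 = 3.5054
One-sided α = 0.1 → critical value z_{0.1} = 1.282.
Power = P(Z > 1.282 − δ) = Φ(2.224) = 0.9869.

Power ≈ 0.987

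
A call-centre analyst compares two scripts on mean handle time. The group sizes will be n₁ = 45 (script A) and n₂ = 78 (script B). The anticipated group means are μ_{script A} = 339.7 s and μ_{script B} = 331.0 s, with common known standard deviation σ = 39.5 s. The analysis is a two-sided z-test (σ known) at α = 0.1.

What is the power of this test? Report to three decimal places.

Power ≈ 0.322

Standardized effect: d = |μ_{script A} − μ_{script B}| / σ = |339.7 − 331.0| / 39.5 = 0.2203
Noncentrality parameter: δ = d / √(1/n₁ + 1/n₂) = 0.2203 / √(1/45 + 1/78) = 1.1766
Two-sided α = 0.1 → critical value z_{0.05} = 1.645.
Power = Φ(δ − 1.645) + Φ(−δ − 1.645) = Φ(-0.468) + Φ(-2.821) = 0.3198 + 0.0024 = 0.3222.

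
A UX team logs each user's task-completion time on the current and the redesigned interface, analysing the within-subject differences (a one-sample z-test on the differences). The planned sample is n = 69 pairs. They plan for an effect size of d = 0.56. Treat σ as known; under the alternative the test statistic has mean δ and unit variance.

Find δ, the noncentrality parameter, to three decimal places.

δ ≈ 4.652

The noncentrality parameter scales effect size by the design's sample-size factor: δ = d·√n = 0.56 × √69 = 4.6517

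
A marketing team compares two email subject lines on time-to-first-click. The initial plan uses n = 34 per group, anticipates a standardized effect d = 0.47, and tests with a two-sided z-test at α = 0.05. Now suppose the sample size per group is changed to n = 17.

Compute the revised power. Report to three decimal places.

With n = 17 per group: δ = d·√(n/2) = 0.47 × √(17/2) = 1.3703. Critical value z_{0.025} = 1.960.
Revised power = Φ(δ − 1.960) + Φ(−δ − 1.960) = Φ(-0.590) + Φ(-3.330) = 0.2777 + 0.0004 = 0.2781.

Power ≈ 0.278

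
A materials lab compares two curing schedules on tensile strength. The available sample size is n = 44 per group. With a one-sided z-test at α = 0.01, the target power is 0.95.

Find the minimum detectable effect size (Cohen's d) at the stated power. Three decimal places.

Required noncentrality: δ = z_{0.01} + z_{0.05} = 2.326 + 1.645 = 3.971.
δ = d·√(n/2) ⇒ d = δ/√(n/2) = 3.971/√(44/2) = 0.8467.

d ≈ 0.847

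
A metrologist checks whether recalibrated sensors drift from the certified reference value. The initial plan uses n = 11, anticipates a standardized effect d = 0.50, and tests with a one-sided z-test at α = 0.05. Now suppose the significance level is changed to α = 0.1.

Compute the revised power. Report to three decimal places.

δ = d·√n = 0.50 × √11 = 1.6583 (unchanged). New critical value: z_{0.1} = 1.282.
Revised power = P(Z > 1.282 − δ) = Φ(0.377) = 0.6468.

Power ≈ 0.647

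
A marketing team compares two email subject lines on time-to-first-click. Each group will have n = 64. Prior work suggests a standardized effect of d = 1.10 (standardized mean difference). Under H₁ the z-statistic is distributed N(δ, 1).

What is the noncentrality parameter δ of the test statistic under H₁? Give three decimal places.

δ ≈ 6.223

The noncentrality parameter scales effect size by the design's sample-size factor: δ = d·√(n/2) = 1.10 × √(64/2) = 6.2225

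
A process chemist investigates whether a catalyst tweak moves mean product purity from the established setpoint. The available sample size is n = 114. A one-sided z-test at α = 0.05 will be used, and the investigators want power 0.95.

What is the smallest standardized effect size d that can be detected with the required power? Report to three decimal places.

Required noncentrality: δ = z_{0.05} + z_{0.05} = 1.645 + 1.645 = 3.290.
δ = d·√n ⇒ d = δ/√n = 3.290/√114 = 0.3081.

d ≈ 0.308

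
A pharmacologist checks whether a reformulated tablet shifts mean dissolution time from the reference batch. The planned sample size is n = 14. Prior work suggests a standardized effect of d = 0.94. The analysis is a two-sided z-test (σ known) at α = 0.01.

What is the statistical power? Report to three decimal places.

Power ≈ 0.827

Noncentrality parameter: δ = d·√n = 0.94 × √14 = 3.5172
Two-sided α = 0.01 → critical value z_{0.005} = 2.576.
Power = Φ(δ − 2.576) + Φ(−δ − 2.576) = Φ(0.941) + Φ(-6.093) = 0.8267 + 0.0000 = 0.8267.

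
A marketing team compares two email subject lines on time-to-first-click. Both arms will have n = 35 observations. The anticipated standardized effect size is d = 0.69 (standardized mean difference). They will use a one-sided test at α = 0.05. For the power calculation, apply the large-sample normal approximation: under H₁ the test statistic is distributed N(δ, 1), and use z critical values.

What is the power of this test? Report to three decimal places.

Power ≈ 0.893

Noncentrality parameter: δ = d·√(n/2) = 0.69 × √(35/2) = 2.8865
One-sided α = 0.05 → critical value z_{0.05} = 1.645.
Power = P(Z > 1.645 − δ) = Φ(1.242) = 0.8928.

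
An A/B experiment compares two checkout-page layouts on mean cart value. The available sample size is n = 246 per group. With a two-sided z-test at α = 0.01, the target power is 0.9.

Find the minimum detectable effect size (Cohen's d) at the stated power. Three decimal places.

Need Φ(δ − 2.576) = 0.9, so δ = 2.576 + 1.282 = 3.857.
(The second rejection-region term Φ(−δ − z_{α/2}) is negligible and dropped.)
δ = d·√(n/2) ⇒ d = δ/√(n/2) = 3.857/√(246/2) = 0.3478.

d ≈ 0.348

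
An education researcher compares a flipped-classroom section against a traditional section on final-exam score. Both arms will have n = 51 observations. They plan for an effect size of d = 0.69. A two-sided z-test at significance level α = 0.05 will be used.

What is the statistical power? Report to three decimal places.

Noncentrality parameter: δ = d·√(n/2) = 0.69 × √(51/2) = 3.4843
Critical value for a two-sided test at α = 0.05: z_{α/2} = 1.960.
Power = Φ(δ − 1.960) + Φ(−δ − 1.960) = Φ(1.524) + Φ(-5.444) = 0.9363 + 0.0000 = 0.9363.

Power ≈ 0.936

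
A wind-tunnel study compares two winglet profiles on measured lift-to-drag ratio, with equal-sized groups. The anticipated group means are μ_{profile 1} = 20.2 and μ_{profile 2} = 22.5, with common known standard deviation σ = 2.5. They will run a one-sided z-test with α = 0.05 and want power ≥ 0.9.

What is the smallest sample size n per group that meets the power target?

n = 21 per group

Standardized effect: d = |μ_{profile 1} − μ_{profile 2}| / σ = |20.2 − 22.5| / 2.5 = 0.9200
Set Φ(δ − 1.645) = 0.9; then δ − 1.645 = Φ⁻¹(0.9) = 1.282, giving δ = 2.926.
δ = d·√(n/2) ⇒ n = 2(δ/d)² = 2 × (2.926 / 0.9200)² = 20.24.
Rounding up, n = 21 per group.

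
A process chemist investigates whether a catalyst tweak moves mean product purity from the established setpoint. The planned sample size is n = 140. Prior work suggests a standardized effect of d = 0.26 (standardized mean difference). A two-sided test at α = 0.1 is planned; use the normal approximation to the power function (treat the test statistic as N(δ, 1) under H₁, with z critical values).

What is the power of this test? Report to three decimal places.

Power ≈ 0.924

Noncentrality parameter: δ = d·√n = 0.26 × √140 = 3.0764
Two-sided α = 0.1 → critical value z_{0.05} = 1.645.
Power = Φ(δ − 1.645) + Φ(−δ − 1.645) = Φ(1.432) + Φ(-4.721) = 0.9239 + 0.0000 = 0.9239.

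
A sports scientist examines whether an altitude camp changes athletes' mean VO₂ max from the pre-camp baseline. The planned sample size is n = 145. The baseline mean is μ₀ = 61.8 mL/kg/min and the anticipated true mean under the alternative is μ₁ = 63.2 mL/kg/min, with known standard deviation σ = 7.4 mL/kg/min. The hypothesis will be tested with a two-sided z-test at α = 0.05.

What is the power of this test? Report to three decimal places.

Standardized effect: d = |μ₁ − μ₀| / σ = |63.2 − 61.8| / 7.4 = 0.1892
Noncentrality parameter: δ = d·√n = 0.1892 × √145 = 2.2781
Two-sided α = 0.05 → critical value z_{0.025} = 1.960.
Power = Φ(δ − 1.960) + Φ(−δ − 1.960) = Φ(0.318) + Φ(-4.238) = 0.6248 + 0.0000 = 0.6248.

Power ≈ 0.625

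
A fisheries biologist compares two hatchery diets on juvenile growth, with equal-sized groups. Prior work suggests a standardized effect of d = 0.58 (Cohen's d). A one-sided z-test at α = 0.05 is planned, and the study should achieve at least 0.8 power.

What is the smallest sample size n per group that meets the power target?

Set Φ(δ − 1.645) = 0.8; then δ − 1.645 = Φ⁻¹(0.8) = 0.842, giving δ = 2.486.
δ = d·√(n/2) ⇒ n = 2(δ/d)² = 2 × (2.486 / 0.58)² = 36.76.
Round up to the next whole unit.

n = 37 per group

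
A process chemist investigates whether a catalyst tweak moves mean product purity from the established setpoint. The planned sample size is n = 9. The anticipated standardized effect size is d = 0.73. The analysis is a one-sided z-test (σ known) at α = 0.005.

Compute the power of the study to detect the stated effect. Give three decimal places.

Power ≈ 0.350

Noncentrality parameter: δ = d·√n = 0.73 × √9 = 2.1900
One-sided α = 0.005 → critical value z_{0.005} = 2.576.
Power = P(Z > 2.576 − δ) = Φ(-0.386) = 0.3498.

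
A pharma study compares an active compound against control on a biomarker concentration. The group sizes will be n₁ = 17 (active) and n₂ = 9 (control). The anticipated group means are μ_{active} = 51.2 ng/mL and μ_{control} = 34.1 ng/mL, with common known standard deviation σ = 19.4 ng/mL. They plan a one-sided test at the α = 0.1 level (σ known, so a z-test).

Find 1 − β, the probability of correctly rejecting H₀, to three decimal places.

Power ≈ 0.804

Standardized effect: d = |μ_{active} − μ_{control}| / σ = |51.2 − 34.1| / 19.4 = 0.8814
Noncentrality parameter: δ = d / √(1/n₁ + 1/n₂) = 0.8814 / √(1/17 + 1/9) = 2.1382
Critical value for a one-sided test at α = 0.1: z_α = 1.282.
Power = Φ(δ − 1.282) = Φ(0.857) = 0.8042.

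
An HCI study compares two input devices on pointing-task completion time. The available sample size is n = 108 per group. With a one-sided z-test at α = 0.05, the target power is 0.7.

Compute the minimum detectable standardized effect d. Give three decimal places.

Need Φ(δ − 1.645) = 0.7, so δ = 1.645 + 0.524 = 2.169.
δ = d·√(n/2) ⇒ d = δ/√(n/2) = 2.169/√(108/2) = 0.2952.

d ≈ 0.295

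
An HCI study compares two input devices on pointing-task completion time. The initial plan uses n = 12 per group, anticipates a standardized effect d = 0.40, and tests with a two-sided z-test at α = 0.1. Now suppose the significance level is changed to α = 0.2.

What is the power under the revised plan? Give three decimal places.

δ = d·√(n/2) = 0.40 × √(12/2) = 0.9798 (unchanged). New critical value: z_{0.1} = 1.282.
Revised power = Φ(δ − 1.282) + Φ(−δ − 1.282) = Φ(-0.302) + Φ(-2.261) = 0.3814 + 0.0119 = 0.3933.

Power ≈ 0.393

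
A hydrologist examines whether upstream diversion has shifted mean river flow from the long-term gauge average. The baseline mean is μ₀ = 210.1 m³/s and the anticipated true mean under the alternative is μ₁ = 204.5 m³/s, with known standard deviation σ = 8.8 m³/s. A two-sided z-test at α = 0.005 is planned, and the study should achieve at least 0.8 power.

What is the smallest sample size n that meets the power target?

n = 33

Standardized effect: d = |μ₁ − μ₀| / σ = |204.5 − 210.1| / 8.8 = 0.6364
For power 0.8 need Φ(δ − z_{0.0025}) = 0.8, so δ = z_{0.0025} + z_{0.20} = 2.807 + 0.842 = 3.649.
(For δ > 0 the lower-tail rejection region contributes negligibly to power, so the one-term inversion is standard.)
δ = d·√n ⇒ n = (δ/d)² = (3.649 / 0.6364)² = 32.87.
Round up to the next whole unit.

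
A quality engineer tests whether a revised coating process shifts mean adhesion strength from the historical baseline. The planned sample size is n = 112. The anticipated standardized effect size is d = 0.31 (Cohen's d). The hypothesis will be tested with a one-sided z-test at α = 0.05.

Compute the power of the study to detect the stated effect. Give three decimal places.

Noncentrality parameter: δ = d·√n = 0.31 × √112 = 3.2807
Critical value for a one-sided test at α = 0.05: z_α = 1.645.
Power = P(Z > 1.645 − δ) = Φ(1.636) = 0.9491.

Power ≈ 0.949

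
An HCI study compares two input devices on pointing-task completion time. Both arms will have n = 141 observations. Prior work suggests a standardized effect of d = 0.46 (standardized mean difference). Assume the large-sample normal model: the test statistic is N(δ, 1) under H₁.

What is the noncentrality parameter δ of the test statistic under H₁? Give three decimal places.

The noncentrality parameter scales effect size by the design's sample-size factor: δ = d·√(n/2) = 0.46 × √(141/2) = 3.8624

δ ≈ 3.862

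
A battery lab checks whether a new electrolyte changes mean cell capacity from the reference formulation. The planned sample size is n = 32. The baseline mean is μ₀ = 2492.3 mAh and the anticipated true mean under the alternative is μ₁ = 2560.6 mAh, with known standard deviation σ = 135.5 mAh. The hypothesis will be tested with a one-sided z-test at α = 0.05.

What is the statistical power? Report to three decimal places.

Power ≈ 0.886

Standardized effect: d = |μ₁ − μ₀| / σ = |2560.6 − 2492.3| / 135.5 = 0.5041
Noncentrality parameter: δ = d·√n = 0.5041 × √32 = 2.8514
One-sided α = 0.05 → critical value z_{0.05} = 1.645.
Power = P(Z > 1.645 − δ) = Φ(1.207) = 0.8862.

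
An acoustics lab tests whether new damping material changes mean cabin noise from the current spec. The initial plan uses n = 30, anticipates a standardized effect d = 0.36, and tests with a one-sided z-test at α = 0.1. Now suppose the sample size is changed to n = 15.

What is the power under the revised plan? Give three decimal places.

Power ≈ 0.545

With n = 15: δ = d·√n = 0.36 × √15 = 1.3943. Critical value z_{0.1} = 1.282.
Revised power = P(Z > 1.282 − δ) = Φ(0.113) = 0.5449.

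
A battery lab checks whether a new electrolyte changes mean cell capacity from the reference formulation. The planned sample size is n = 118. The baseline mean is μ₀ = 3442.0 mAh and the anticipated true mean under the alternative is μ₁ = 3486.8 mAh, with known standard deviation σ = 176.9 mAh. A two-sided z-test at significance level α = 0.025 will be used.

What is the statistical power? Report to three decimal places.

Power ≈ 0.695

Standardized effect: d = |μ₁ − μ₀| / σ = |3486.8 − 3442.0| / 176.9 = 0.2533
Noncentrality parameter: δ = d·√n = 0.2533 × √118 = 2.7510
Two-sided α = 0.025 → critical value z_{0.0125} = 2.241.
Power = Φ(δ − 2.241) + Φ(−δ − 2.241) = Φ(0.510) + Φ(-4.992) = 0.6948 + 0.0000 = 0.6948.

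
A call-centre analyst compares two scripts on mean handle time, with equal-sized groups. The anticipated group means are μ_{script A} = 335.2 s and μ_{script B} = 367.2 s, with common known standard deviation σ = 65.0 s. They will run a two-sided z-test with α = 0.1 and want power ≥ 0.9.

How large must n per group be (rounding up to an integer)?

Standardized effect: d = |μ_{script A} − μ_{script B}| / σ = |335.2 − 367.2| / 65.0 = 0.4923
Set Φ(δ − 1.645) = 0.9; then δ − 1.645 = Φ⁻¹(0.9) = 1.282, giving δ = 2.926.
(Ignoring the negligible lower-tail rejection probability gives the usual closed-form inversion.)
δ = d·√(n/2) ⇒ n = 2(δ/d)² = 2 × (2.926 / 0.4923)² = 70.67.
Rounding up, n = 71 per group.

n = 71 per group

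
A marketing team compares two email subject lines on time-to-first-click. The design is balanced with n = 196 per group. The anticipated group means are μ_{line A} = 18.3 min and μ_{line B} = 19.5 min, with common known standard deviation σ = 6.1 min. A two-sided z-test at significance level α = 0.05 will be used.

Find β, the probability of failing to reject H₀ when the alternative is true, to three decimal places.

β ≈ 0.505

Standardized effect: d = |μ_{line A} − μ_{line B}| / σ = |18.3 − 19.5| / 6.1 = 0.1967
Noncentrality parameter: δ = d·√(n/2) = 0.1967 × √(196/2) = 1.9474
Critical value for a two-sided test at α = 0.05: z_{α/2} = 1.960.
Power = Φ(δ − 1.960) + Φ(−δ − 1.960) = Φ(-0.013) + Φ(-3.907) = 0.4950 + 0.0000 = 0.4951.
Type II error: β = 1 − power = 1 − 0.4951 = 0.5049.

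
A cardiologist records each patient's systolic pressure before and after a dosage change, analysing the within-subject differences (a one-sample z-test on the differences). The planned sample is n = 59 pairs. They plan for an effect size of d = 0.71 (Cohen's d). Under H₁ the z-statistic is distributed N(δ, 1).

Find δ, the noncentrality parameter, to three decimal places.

δ ≈ 5.454

δ = d·√n = 0.71 × √59 = 5.4536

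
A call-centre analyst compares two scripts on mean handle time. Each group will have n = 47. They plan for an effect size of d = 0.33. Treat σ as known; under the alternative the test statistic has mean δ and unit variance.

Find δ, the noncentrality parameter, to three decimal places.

δ ≈ 1.600

δ = d·√(n/2) = 0.33 × √(47/2) = 1.5997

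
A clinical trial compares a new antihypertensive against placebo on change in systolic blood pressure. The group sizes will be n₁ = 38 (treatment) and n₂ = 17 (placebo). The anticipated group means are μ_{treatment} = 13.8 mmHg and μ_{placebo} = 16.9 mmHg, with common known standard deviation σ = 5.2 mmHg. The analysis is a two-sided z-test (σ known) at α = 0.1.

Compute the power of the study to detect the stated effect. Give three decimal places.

Standardized effect: d = |μ_{treatment} − μ_{placebo}| / σ = |13.8 − 16.9| / 5.2 = 0.5962
Noncentrality parameter: δ = d / √(1/n₁ + 1/n₂) = 0.5962 / √(1/38 + 1/17) = 2.0431
Critical value for a two-sided test at α = 0.1: z_{α/2} = 1.645.
Power = Φ(δ − 1.645) + Φ(−δ − 1.645) = Φ(0.398) + Φ(-3.688) = 0.6548 + 0.0001 = 0.6549.

Power ≈ 0.655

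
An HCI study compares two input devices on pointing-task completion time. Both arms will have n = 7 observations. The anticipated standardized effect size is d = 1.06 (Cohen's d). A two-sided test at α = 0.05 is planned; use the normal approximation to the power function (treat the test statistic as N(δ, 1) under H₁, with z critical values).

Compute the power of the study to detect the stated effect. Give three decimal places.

Power ≈ 0.509

Noncentrality parameter: δ = d·√(n/2) = 1.06 × √(7/2) = 1.9831
Critical value for a two-sided test at α = 0.05: z_{α/2} = 1.960.
Power = Φ(δ − 1.960) + Φ(−δ − 1.960) = Φ(0.023) + Φ(-3.943) = 0.5092 + 0.0000 = 0.5093.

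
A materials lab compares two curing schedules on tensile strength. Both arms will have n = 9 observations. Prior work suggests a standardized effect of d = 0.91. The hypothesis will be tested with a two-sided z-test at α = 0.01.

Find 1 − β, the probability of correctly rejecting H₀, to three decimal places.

Power ≈ 0.259

Noncentrality parameter: δ = d·√(n/2) = 0.91 × √(9/2) = 1.9304
Critical value for a two-sided test at α = 0.01: z_{α/2} = 2.576.
Power = Φ(δ − 2.576) + Φ(−δ − 2.576) = Φ(-0.645) + Φ(-4.506) = 0.2593 + 0.0000 = 0.2593.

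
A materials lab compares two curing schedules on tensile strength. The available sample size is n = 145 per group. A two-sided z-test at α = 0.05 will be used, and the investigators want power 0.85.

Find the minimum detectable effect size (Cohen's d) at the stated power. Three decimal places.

Required noncentrality: δ = z_{0.025} + z_{0.15} = 1.960 + 1.036 = 2.996.
(Lower-tail contribution to power is negligible for δ > 0.)
δ = d·√(n/2) ⇒ d = δ/√(n/2) = 2.996/√(145/2) = 0.3519.

d ≈ 0.352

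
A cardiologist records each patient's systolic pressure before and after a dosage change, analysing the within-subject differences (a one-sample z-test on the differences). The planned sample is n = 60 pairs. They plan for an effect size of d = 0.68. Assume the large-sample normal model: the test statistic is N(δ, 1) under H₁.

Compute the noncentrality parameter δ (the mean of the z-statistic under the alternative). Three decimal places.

δ ≈ 5.267

The noncentrality parameter scales effect size by the design's sample-size factor: δ = d·√n = 0.68 × √60 = 5.2673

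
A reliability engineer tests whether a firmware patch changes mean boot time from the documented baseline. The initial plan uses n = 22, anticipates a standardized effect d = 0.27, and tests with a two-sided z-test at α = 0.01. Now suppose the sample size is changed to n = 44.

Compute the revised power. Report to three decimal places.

Power ≈ 0.216

With n = 44: δ = d·√n = 0.27 × √44 = 1.7910. Critical value z_{0.005} = 2.576.
Revised power = Φ(δ − 2.576) + Φ(−δ − 2.576) = Φ(-0.785) + Φ(-4.367) = 0.2163 + 0.0000 = 0.2163.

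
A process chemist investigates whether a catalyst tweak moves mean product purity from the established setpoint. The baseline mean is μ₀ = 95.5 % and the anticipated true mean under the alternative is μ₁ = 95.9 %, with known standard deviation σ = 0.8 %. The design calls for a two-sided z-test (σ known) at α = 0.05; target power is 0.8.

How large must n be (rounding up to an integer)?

n = 32

Standardized effect: d = |μ₁ − μ₀| / σ = |95.9 − 95.5| / 0.8 = 0.5000
Set Φ(δ − 1.960) = 0.8; then δ − 1.960 = Φ⁻¹(0.8) = 0.842, giving δ = 2.802.
(Ignoring the negligible lower-tail rejection probability gives the usual closed-form inversion.)
δ = d·√n ⇒ n = (δ/d)² = (2.802 / 0.5000)² = 31.40.
Rounding up, n = 32.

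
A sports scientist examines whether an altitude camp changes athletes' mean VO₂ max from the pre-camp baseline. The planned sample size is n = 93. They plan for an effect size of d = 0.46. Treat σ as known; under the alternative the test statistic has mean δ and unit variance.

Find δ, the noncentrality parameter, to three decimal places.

δ ≈ 4.436

δ = d·√n = 0.46 × √93 = 4.4361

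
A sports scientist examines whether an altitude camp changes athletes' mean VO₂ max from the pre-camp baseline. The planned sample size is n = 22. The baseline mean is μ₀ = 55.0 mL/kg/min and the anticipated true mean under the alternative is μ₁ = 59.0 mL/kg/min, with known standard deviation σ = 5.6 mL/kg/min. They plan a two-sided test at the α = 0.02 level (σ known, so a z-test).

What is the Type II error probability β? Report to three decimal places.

β ≈ 0.153

Standardized effect: d = |μ₁ − μ₀| / σ = |59.0 − 55.0| / 5.6 = 0.7143
Noncentrality parameter: δ = d·√n = 0.7143 × √22 = 3.3503
Critical value for a two-sided test at α = 0.02: z_{α/2} = 2.326.
Power = Φ(δ − 2.326) + Φ(−δ − 2.326) = Φ(1.024) + Φ(-5.677) = 0.8471 + 0.0000 = 0.8471.
Type II error: β = 1 − power = 1 − 0.8471 = 0.1529.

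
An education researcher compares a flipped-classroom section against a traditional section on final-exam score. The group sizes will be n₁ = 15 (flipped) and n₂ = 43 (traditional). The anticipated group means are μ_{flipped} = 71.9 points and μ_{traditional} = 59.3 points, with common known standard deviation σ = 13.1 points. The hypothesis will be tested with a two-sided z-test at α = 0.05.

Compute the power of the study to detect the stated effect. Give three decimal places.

Standardized effect: d = |μ_{flipped} − μ_{traditional}| / σ = |71.9 − 59.3| / 13.1 = 0.9618
Noncentrality parameter: δ = d / √(1/n₁ + 1/n₂) = 0.9618 / √(1/15 + 1/43) = 3.2075
Two-sided α = 0.05 → critical value z_{0.025} = 1.960.
Power = Φ(δ − 1.960) + Φ(−δ − 1.960) = Φ(1.248) + Φ(-5.167) = 0.8939 + 0.0000 = 0.8939.

Power ≈ 0.894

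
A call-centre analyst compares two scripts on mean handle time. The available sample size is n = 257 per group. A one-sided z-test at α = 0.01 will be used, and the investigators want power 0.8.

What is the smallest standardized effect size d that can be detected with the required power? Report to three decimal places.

Need Φ(δ − 2.326) = 0.8, so δ = 2.326 + 0.842 = 3.168.
δ = d·√(n/2) ⇒ d = δ/√(n/2) = 3.168/√(257/2) = 0.2795.

d ≈ 0.279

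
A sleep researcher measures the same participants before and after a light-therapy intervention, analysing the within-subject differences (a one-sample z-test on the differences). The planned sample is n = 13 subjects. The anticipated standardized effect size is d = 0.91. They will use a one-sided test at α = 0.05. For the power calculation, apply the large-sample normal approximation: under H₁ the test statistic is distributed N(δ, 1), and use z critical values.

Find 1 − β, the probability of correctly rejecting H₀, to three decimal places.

Noncentrality parameter: δ = d·√n = 0.91 × √13 = 3.2811
One-sided α = 0.05 → critical value z_{0.05} = 1.645.
Power = P(Z > 1.645 − δ) = Φ(1.636) = 0.9491.

Power ≈ 0.949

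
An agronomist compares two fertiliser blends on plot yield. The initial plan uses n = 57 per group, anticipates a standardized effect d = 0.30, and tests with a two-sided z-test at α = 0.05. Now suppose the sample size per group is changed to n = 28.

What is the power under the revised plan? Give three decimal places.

With n = 28 per group: δ = d·√(n/2) = 0.30 × √(28/2) = 1.1225. Critical value z_{0.025} = 1.960.
Revised power = Φ(δ − 1.960) + Φ(−δ − 1.960) = Φ(-0.837) + Φ(-3.082) = 0.2012 + 0.0010 = 0.2022.

Power ≈ 0.202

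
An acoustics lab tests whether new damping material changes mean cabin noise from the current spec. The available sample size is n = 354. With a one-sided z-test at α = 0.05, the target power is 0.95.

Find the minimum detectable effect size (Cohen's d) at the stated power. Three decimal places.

Need Φ(δ − 1.645) = 0.95, so δ = 1.645 + 1.645 = 3.290.
δ = d·√n ⇒ d = δ/√n = 3.290/√354 = 0.1748.

d ≈ 0.175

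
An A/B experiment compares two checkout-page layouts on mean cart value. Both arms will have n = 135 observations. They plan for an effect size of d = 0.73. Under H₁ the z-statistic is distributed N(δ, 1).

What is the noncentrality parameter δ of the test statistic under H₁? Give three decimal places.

δ = d·√(n/2) = 0.73 × √(135/2) = 5.9976

δ ≈ 5.998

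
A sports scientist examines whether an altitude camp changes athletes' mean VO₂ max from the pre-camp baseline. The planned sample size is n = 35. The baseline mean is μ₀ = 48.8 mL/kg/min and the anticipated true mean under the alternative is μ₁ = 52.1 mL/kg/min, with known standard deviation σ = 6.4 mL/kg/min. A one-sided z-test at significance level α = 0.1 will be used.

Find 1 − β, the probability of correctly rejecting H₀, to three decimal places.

Standardized effect: d = |μ₁ − μ₀| / σ = |52.1 − 48.8| / 6.4 = 0.5156
Noncentrality parameter: δ = d·√n = 0.5156 × √35 = 3.0505
Critical value for a one-sided test at α = 0.1: z_α = 1.282.
Power = Φ(δ − 1.282) = Φ(1.769) = 0.9615.

Power ≈ 0.962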